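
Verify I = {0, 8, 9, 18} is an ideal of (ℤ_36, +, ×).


Check ideal conditions for I = {0, 8, 9, 18} in ℤ_36:
(1) I is an additive subgroup? No
(2) For r ∈ ℤ_36 and a ∈ I: r·a ∈ I? No  [counterexample: r=2, a=8, r·a mod 36 = 16 ∉ I]

No, I is not an ideal of ℤ_36


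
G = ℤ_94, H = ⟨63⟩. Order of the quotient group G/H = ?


|⟨63⟩| = n / gcd(63, 94) = 94 / 1 = 94
H is normal (ℤ_94 is abelian).
|G/H| = |G| / |H| = 94 / 94 = 1

|G/H| = 1


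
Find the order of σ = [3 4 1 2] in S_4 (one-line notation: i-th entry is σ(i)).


Cycle decomposition: (1 3) (2 4)
Cycle lengths: 2, 2
Order = lcm(2, 2) = 2

ord(σ) = 2


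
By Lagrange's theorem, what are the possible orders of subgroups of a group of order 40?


Lagrange's theorem: |H| divides |G|
|G| = 40
Divisors of 40: 1, 2, 4, 5, 8, 10, 20, 40

Possible subgroup orders: {1, 2, 4, 5, 8, 10, 20, 40}


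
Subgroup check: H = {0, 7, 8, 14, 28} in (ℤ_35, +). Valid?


Subgroup test for H = {0, 7, 8, 14, 28} in (ℤ_35, +):
(1) 0 ∈ H? Yes
(2) Closure: for all a,b ∈ H, (a+b) mod 35 ∈ H? No  [counterexample: 7 + 8 = 15 ∉ H]
(3) Inverses: for all a ∈ H, -a mod 35 ∈ H? No

No, H is not a subgroup of ℤ_35


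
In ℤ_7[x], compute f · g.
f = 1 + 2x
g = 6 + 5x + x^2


Expand and collect like terms; reduce coefficients mod 7:
x^0: 1·6 = 6 ≡ 6 (mod 7)
x^1: 1·5 + 2·6 = 17 ≡ 3 (mod 7)
x^2: 1·1 + 2·5 = 11 ≡ 4 (mod 7)
x^3: 2·1 = 2 ≡ 2 (mod 7)
Result: 6 + 3x + 4x^2 + 2x^3

f · g = 6 + 3x + 4x^2 + 2x^3


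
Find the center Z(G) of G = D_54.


Z(G) = {g ∈ G | gx = xg for all x ∈ G}
For even n, Z(D_n) = {e, r^(n/2)}: the 180° rotation r^27 commutes with every reflection and rotation

Z(D_54) = {e, r^27}


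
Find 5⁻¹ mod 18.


Use the extended Euclidean algorithm to write 1 = 5·s + 18·t; then s mod 18 is the inverse.
Euclidean algorithm:
  5 = 0·18 + 5
  18 = 3·5 + 3
  5 = 1·3 + 2
  3 = 1·2 + 1
  2 = 2·1 + 0
gcd(5,18) = 1
Back-substitution gives: 5·(-7) + 18·(2) = 1
So 5⁻¹ ≡ -7 ≡ 11 (mod 18)
Check: 5 × 11 = 55 ≡ 1 (mod 18) ✓

5⁻¹ ≡ 11 (mod 18)


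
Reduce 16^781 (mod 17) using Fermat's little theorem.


Fermat's little theorem: if p is prime and gcd(a,p)=1, then a^(p-1) ≡ 1 (mod p)
p = 17 is prime, gcd(16,17) = 1
Reduce exponent: 781 mod 16 = 13
So 16^781 ≡ 16^13 (mod 17)
16^13 mod 17 = 16

16^781 ≡ 16 (mod 17)


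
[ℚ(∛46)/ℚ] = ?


∛46 has minimal polynomial x³ - 46 (irreducible over ℚ since 46 is not a perfect cube)

[ℚ(∛46)/ℚ] = 3


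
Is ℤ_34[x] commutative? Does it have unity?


ℤ_34 has zero divisors (2·17 ≡ 0), and these lift to constant zero divisors in ℤ_34[x]; so not an integral domain
Commutative: Yes
Integral domain: No
Has unity: Yes

ℤ_34[x]: Commutative=Yes, Unity=Yes


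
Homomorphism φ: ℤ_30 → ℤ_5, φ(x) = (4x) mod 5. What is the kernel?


Kernel = preimage of identity
ker(φ) = {x ∈ ℤ_30 : 4x ≡ 0 (mod 5)}. Since 5 | 30, φ is well-defined. The kernel is the cyclic subgroup ⟨5⟩ of ℤ_30 (order 6), i.e. {0, 5, 10, 15, 20, 25}

ker(φ) = {0, 5, 10, 15, 20, 25}


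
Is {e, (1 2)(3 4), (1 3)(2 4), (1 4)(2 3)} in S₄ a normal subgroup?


H = {e, (1 2)(3 4), (1 3)(2 4), (1 4)(2 3)} in S₄
This is the Klein four-group V₄; it is normal in S₄ (it is a union of conjugacy classes)

Yes, normal subgroup


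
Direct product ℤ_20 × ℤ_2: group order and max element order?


|ℤ_20 × ℤ_2| = 20 × 2 = 40
Max element order = lcm(20,2) = 20
Cyclic? No (gcd=2)

|ℤ_20×ℤ_2| = 40, max element order = 20


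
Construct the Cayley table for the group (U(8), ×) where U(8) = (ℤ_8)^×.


Elements: {1, 3, 5, 7}
Operation: multiplication mod 8
Entry (a, b) = (a × b) mod 8

Cayley table:
  | 1 | 3 | 5 | 7
1 | 1 | 3 | 5 | 7
3 | 3 | 1 | 7 | 5
5 | 5 | 7 | 1 | 3
7 | 7 | 5 | 3 | 1


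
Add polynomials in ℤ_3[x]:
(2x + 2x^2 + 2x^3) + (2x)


Add coefficients mod 3:
x^0: 0 + 0 = 0 (mod 3)
x^1: 2 + 2 = 1 (mod 3)
x^2: 2 + 0 = 2 (mod 3)
x^3: 2 + 0 = 2 (mod 3)
Result: x + 2x^2 + 2x^3

f + g = x + 2x^2 + 2x^3


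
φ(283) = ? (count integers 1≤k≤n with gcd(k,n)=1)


Factor n: 283 = 283
φ(n) = n · ∏(1 - 1/p) over distinct primes p | n
φ(283) = 283 · (1 - 1/283) = 282

φ(283) = 282


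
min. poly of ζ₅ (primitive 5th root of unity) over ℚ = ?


ζ₅ is a root of Φ₅(x) = x⁴ + x³ + x² + x + 1, irreducible over ℚ

Minimal polynomial: x⁴ + x³ + x² + x + 1


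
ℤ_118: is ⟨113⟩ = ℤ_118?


g generates ℤ_n iff gcd(g, n) = 1
gcd(113, 118) = 1
Since gcd = 1, 113 is a generator.

Yes, 113 generates ℤ_118


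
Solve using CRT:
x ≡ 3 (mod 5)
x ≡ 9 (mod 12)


m₁ = 5, m₂ = 12, gcd = 1, so CRT applies. M = m₁·m₂ = 60
Let M₁ = M/m₁ = 12, M₂ = M/m₂ = 5
Find y₁ ≡ M₁⁻¹ (mod m₁): 12⁻¹ ≡ 3 (mod 5)
Find y₂ ≡ M₂⁻¹ (mod m₂): 5⁻¹ ≡ 5 (mod 12)
x = a₁·M₁·y₁ + a₂·M₂·y₂ = 3·12·3 + 9·5·5 = 333
Reduce mod 60: x ≡ 33
Check: 33 mod 5 = 3 ✓, 33 mod 12 = 9 ✓

x ≡ 33 (mod 60)


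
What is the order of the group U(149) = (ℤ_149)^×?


U(n) is the group of units mod n; |U(n)| = φ(n)
|U(149)| = φ(149) = 148

|U(149) = (ℤ_149)^×| = 148


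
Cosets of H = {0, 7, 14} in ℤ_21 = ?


H = {0, 7, 14}, |H| = 3
Number of cosets = |G|/|H| = 21/3 = 7
0 + H = {0, 7, 14}
1 + H = {1, 8, 15}
2 + H = {2, 9, 16}
3 + H = {3, 10, 17}
4 + H = {4, 11, 18}
5 + H = {5, 12, 19}
6 + H = {6, 13, 20}

Cosets: 0+H={0,7,14}; 1+H={1,8,15}; 2+H={2,9,16}; 3+H={3,10,17}; 4+H={4,11,18}; 5+H={5,12,19}; 6+H={6,13,20}


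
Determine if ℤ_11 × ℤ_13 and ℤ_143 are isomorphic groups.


Comparing ℤ_11 × ℤ_13 and ℤ_143:
gcd(11,13) = 1, so ℤ_11 × ℤ_13 ≅ ℤ_143 (CRT)

Yes, ℤ_11 × ℤ_13 ≅ ℤ_143


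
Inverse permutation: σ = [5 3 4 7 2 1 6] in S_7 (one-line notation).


To find σ⁻¹, swap domain and range:
σ(1) = 5 → σ⁻¹(5) = 1
σ(2) = 3 → σ⁻¹(3) = 2
σ(3) = 4 → σ⁻¹(4) = 3
σ(4) = 7 → σ⁻¹(7) = 4
σ(5) = 2 → σ⁻¹(2) = 5
σ(6) = 1 → σ⁻¹(1) = 6
σ(7) = 6 → σ⁻¹(6) = 7

σ⁻¹ = [6 5 2 3 1 7 4]


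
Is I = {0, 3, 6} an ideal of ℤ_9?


Check ideal conditions for I = {0, 3, 6} in ℤ_9:
(1) I is an additive subgroup? Yes
(2) For r ∈ ℤ_9 and a ∈ I: r·a ∈ I? Yes

Yes, I is an ideal of ℤ_9


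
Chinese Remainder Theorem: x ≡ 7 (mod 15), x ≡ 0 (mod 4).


m₁ = 15, m₂ = 4, gcd = 1, so CRT applies. M = m₁·m₂ = 60
Let M₁ = M/m₁ = 4, M₂ = M/m₂ = 15
Find y₁ ≡ M₁⁻¹ (mod m₁): 4⁻¹ ≡ 4 (mod 15)
Find y₂ ≡ M₂⁻¹ (mod m₂): 15⁻¹ ≡ 3 (mod 4)
x = a₁·M₁·y₁ + a₂·M₂·y₂ = 7·4·4 + 0·15·3 = 112
Reduce mod 60: x ≡ 52
Check: 52 mod 15 = 7 ✓, 52 mod 4 = 0 ✓

x ≡ 52 (mod 60)


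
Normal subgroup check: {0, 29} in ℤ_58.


H = {0, 29} in ℤ_58
ℤ_58 is abelian; every subgroup of an abelian group is normal

Yes, normal subgroup


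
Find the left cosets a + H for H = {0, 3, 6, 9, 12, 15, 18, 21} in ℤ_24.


H = {0, 3, 6, 9, 12, 15, 18, 21}, |H| = 8
Number of cosets = |G|/|H| = 24/8 = 3
0 + H = {0, 3, 6, 9, 12, 15, 18, 21}
1 + H = {1, 4, 7, 10, 13, 16, 19, 22}
2 + H = {2, 5, 8, 11, 14, 17, 20, 23}

Cosets: 0+H={0,3,6,9,12,15,18,21}; 1+H={1,4,7,10,13,16,19,22}; 2+H={2,5,8,11,14,17,20,23}


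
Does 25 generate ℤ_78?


g generates ℤ_n iff gcd(g, n) = 1
gcd(25, 78) = 1
Since gcd = 1, 25 is a generator.

Yes, 25 generates ℤ_78


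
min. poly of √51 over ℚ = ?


√51 satisfies x² - 51 = 0, irreducible over ℚ since 51 is squarefree

Minimal polynomial: x² - 51


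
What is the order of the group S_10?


|S_n| = n! (number of permutations of n symbols)
|S_10| = 10! = 3628800

|S_10| = 3628800


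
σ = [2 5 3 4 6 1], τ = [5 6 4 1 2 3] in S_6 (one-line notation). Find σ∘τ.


σ∘τ: apply τ first, then σ
1 →τ 5 →σ 6
2 →τ 6 →σ 1
3 →τ 4 →σ 4
4 →τ 1 →σ 2
5 →τ 2 →σ 5
6 →τ 3 →σ 3

σ∘τ = [6 1 4 2 5 3]


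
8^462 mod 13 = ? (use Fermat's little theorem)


Fermat's little theorem: if p is prime and gcd(a,p)=1, then a^(p-1) ≡ 1 (mod p)
p = 13 is prime, gcd(8,13) = 1
Reduce exponent: 462 mod 12 = 6
So 8^462 ≡ 8^6 (mod 13)
8^6 mod 13 = 12

8^462 ≡ 12 (mod 13)


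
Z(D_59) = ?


Z(G) = {g ∈ G | gx = xg for all x ∈ G}
For odd n, Z(D_n) = {e}: no nontrivial rotation commutes with all reflections

Z(D_59) = {e}


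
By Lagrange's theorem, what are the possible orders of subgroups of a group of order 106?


Lagrange's theorem: |H| divides |G|
|G| = 106
Divisors of 106: 1, 2, 53, 106

Possible subgroup orders: {1, 2, 53, 106}


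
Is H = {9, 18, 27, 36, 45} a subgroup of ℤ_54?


Subgroup test for H = {9, 18, 27, 36, 45} in (ℤ_54, +):
(1) 0 ∈ H? No
(2) Closure: for all a,b ∈ H, (a+b) mod 54 ∈ H? No  [counterexample: 9 + 45 = 0 ∉ H]
(3) Inverses: for all a ∈ H, -a mod 54 ∈ H? Yes

No, H is not a subgroup of ℤ_54


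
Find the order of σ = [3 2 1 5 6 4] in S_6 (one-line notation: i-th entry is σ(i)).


Cycle decomposition: (1 3) (4 5 6)
Cycle lengths: 2, 3
Order = lcm(2, 3) = 6

ord(σ) = 6


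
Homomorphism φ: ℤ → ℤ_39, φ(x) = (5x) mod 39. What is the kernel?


Kernel = preimage of identity
ker(φ) = {x ∈ ℤ : 5x ≡ 0 (mod 39)}. gcd(5,39) = 1, so 5x ≡ 0 (mod 39) ⟺ x ≡ 0 (mod 39/1 = 39). Hence ker(φ) = 39ℤ

ker(φ) = 39ℤ


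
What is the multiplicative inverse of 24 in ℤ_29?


Use the extended Euclidean algorithm to write 1 = 24·s + 29·t; then s mod 29 is the inverse.
Euclidean algorithm:
  24 = 0·29 + 24
  29 = 1·24 + 5
  24 = 4·5 + 4
  5 = 1·4 + 1
  4 = 4·1 + 0
gcd(24,29) = 1
Back-substitution gives: 24·(-6) + 29·(5) = 1
So 24⁻¹ ≡ -6 ≡ 23 (mod 29)
Check: 24 × 23 = 552 ≡ 1 (mod 29) ✓

24⁻¹ ≡ 23 (mod 29)


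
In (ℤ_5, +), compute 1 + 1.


Operation: addition mod 5
1 + 1 = (a + b) mod 5 with a = 1, b = 1

1 + 1 = 2


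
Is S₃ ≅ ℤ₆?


Comparing S₃ and ℤ₆:
S₃ is non-abelian, ℤ₆ is abelian

No, S₃ ≇ ℤ₆


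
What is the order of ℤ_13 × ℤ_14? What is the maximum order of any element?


|ℤ_13 × ℤ_14| = 13 × 14 = 182
Max element order = lcm(13,14) = 182
Cyclic? Yes (gcd=1)

|ℤ_13×ℤ_14| = 182, max element order = 182


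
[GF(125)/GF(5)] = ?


GF(125) = GF(5^3), so the extension degree is 3

[GF(125)/GF(5)] = 3


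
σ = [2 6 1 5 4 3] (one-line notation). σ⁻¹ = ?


To find σ⁻¹, swap domain and range:
σ(1) = 2 → σ⁻¹(2) = 1
σ(2) = 6 → σ⁻¹(6) = 2
σ(3) = 1 → σ⁻¹(1) = 3
σ(4) = 5 → σ⁻¹(5) = 4
σ(5) = 4 → σ⁻¹(4) = 5
σ(6) = 3 → σ⁻¹(3) = 6

σ⁻¹ = [3 1 6 5 4 2]


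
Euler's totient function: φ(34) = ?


Factor n: 34 = 2 × 17
φ(n) = n · ∏(1 - 1/p) over distinct primes p | n
φ(34) = 34 · (1 - 1/2) · (1 - 1/17) = 16

φ(34) = 16


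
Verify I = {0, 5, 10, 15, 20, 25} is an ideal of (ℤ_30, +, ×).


Check ideal conditions for I = {0, 5, 10, 15, 20, 25} in ℤ_30:
(1) I is an additive subgroup? Yes
(2) For r ∈ ℤ_30 and a ∈ I: r·a ∈ I? Yes

Yes, I is an ideal of ℤ_30


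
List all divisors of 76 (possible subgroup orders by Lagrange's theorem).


Lagrange's theorem: |H| divides |G|
|G| = 76
Divisors of 76: 1, 2, 4, 19, 38, 76

Possible subgroup orders: {1, 2, 4, 19, 38, 76}


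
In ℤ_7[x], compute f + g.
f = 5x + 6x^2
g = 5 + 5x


Add coefficients mod 7:
x^0: 0 + 5 = 5 (mod 7)
x^1: 5 + 5 = 3 (mod 7)
x^2: 6 + 0 = 6 (mod 7)
Result: 5 + 3x + 6x^2

f + g = 5 + 3x + 6x^2


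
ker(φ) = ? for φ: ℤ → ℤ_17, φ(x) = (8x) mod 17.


Kernel = preimage of identity
ker(φ) = {x ∈ ℤ : 8x ≡ 0 (mod 17)}. gcd(8,17) = 1, so 8x ≡ 0 (mod 17) ⟺ x ≡ 0 (mod 17/1 = 17). Hence ker(φ) = 17ℤ

ker(φ) = 17ℤ


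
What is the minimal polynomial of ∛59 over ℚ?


∛59 satisfies x³ - 59 = 0, irreducible over ℚ (no rational root; 59 is not a perfect cube)

Minimal polynomial: x³ - 59


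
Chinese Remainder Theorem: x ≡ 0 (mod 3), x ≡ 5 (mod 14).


m₁ = 3, m₂ = 14, gcd = 1, so CRT applies. M = m₁·m₂ = 42
Let M₁ = M/m₁ = 14, M₂ = M/m₂ = 3
Find y₁ ≡ M₁⁻¹ (mod m₁): 14⁻¹ ≡ 2 (mod 3)
Find y₂ ≡ M₂⁻¹ (mod m₂): 3⁻¹ ≡ 5 (mod 14)
x = a₁·M₁·y₁ + a₂·M₂·y₂ = 0·14·2 + 5·3·5 = 75
Reduce mod 42: x ≡ 33
Check: 33 mod 3 = 0 ✓, 33 mod 14 = 5 ✓

x ≡ 33 (mod 42)


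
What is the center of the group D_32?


Z(G) = {g ∈ G | gx = xg for all x ∈ G}
For even n, Z(D_n) = {e, r^(n/2)}: the 180° rotation r^16 commutes with every reflection and rotation

Z(D_32) = {e, r^16}


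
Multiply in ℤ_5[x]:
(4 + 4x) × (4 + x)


Expand and collect like terms; reduce coefficients mod 5:
x^0: 4·4 = 16 ≡ 1 (mod 5)
x^1: 4·1 + 4·4 = 20 ≡ 0 (mod 5)
x^2: 4·1 = 4 ≡ 4 (mod 5)
Result: 1 + 4x^2

f · g = 1 + 4x^2


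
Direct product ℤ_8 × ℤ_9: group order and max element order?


|ℤ_8 × ℤ_9| = 8 × 9 = 72
Max element order = lcm(8,9) = 72
Cyclic? Yes (gcd=1)

|ℤ_8×ℤ_9| = 72, max element order = 72


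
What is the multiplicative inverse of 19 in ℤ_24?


Use the extended Euclidean algorithm to write 1 = 19·s + 24·t; then s mod 24 is the inverse.
Euclidean algorithm:
  19 = 0·24 + 19
  24 = 1·19 + 5
  19 = 3·5 + 4
  5 = 1·4 + 1
  4 = 4·1 + 0
gcd(19,24) = 1
Back-substitution gives: 19·(-5) + 24·(4) = 1
So 19⁻¹ ≡ -5 ≡ 19 (mod 24)
Check: 19 × 19 = 361 ≡ 1 (mod 24) ✓

19⁻¹ ≡ 19 (mod 24)


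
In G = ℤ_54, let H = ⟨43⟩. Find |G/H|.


|⟨43⟩| = n / gcd(43, 54) = 54 / 1 = 54
H is normal (ℤ_54 is abelian).
|G/H| = |G| / |H| = 54 / 54 = 1

|G/H| = 1


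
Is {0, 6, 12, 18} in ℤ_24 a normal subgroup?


H = {0, 6, 12, 18} in ℤ_24
ℤ_24 is abelian; every subgroup of an abelian group is normal

Yes, normal subgroup


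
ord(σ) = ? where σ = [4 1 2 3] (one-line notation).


Cycle decomposition: (1 4 3 2)
Cycle lengths: 4
Order = lcm(4) = 4

ord(σ) = 4


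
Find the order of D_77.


|D_n| = 2n (n rotations and n reflections)
|D_77| = 2×77 = 154

|D_77| = 154


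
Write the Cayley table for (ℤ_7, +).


Elements: {0, 1, 2, 3, 4, 5, 6}
Operation: addition mod 7
Entry (a, b) = (a + b) mod 7

Cayley table:
  | 0 | 1 | 2 | 3 | 4 | 5 | 6
0 | 0 | 1 | 2 | 3 | 4 | 5 | 6
1 | 1 | 2 | 3 | 4 | 5 | 6 | 0
2 | 2 | 3 | 4 | 5 | 6 | 0 | 1
3 | 3 | 4 | 5 | 6 | 0 | 1 | 2
4 | 4 | 5 | 6 | 0 | 1 | 2 | 3
5 | 5 | 6 | 0 | 1 | 2 | 3 | 4
6 | 6 | 0 | 1 | 2 | 3 | 4 | 5


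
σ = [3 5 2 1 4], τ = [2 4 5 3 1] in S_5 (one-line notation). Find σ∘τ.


σ∘τ: apply τ first, then σ
1 →τ 2 →σ 5
2 →τ 4 →σ 1
3 →τ 5 →σ 4
4 →τ 3 →σ 2
5 →τ 1 →σ 3

σ∘τ = [5 1 4 2 3]


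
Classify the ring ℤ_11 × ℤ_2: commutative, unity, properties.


Direct product ring; commutative with unity (1,1); but (1,0)·(0,1) = (0,0) gives zero divisors, so not an integral domain
Commutative: Yes
Integral domain: No
Has unity: Yes

ℤ_11 × ℤ_2: Commutative=Yes, Unity=Yes


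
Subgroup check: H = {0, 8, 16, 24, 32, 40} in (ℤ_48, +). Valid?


Subgroup test for H = {0, 8, 16, 24, 32, 40} in (ℤ_48, +):
(1) 0 ∈ H? Yes
(2) Closure: for all a,b ∈ H, (a+b) mod 48 ∈ H? Yes
(3) Inverses: for all a ∈ H, -a mod 48 ∈ H? Yes

Yes, H is a subgroup of ℤ_48


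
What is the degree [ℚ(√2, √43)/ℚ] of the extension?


[ℚ(√2,√43):ℚ] = [ℚ(√2,√43):ℚ(√2)]·[ℚ(√2):ℚ] = 2·2 = 4

[ℚ(√2, √43)/ℚ] = 4


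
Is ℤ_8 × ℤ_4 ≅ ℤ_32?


Comparing ℤ_8 × ℤ_4 and ℤ_32:
gcd(8,4) = 4 ≠ 1. Max element order in ℤ_8×ℤ_4 is lcm(8,4) = 8 < 32, so it has no element of order 32

No, ℤ_8 × ℤ_4 ≇ ℤ_32


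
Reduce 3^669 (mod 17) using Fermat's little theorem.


Fermat's little theorem: if p is prime and gcd(a,p)=1, then a^(p-1) ≡ 1 (mod p)
p = 17 is prime, gcd(3,17) = 1
Reduce exponent: 669 mod 16 = 13
So 3^669 ≡ 3^13 (mod 17)
3^13 mod 17 = 12

3^669 ≡ 12 (mod 17)


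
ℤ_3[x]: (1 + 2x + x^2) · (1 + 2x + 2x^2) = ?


Expand and collect like terms; reduce coefficients mod 3:
x^0: 1·1 = 1 ≡ 1 (mod 3)
x^1: 1·2 + 2·1 = 4 ≡ 1 (mod 3)
x^2: 1·2 + 2·2 + 1·1 = 7 ≡ 1 (mod 3)
x^3: 2·2 + 1·2 = 6 ≡ 0 (mod 3)
x^4: 1·2 = 2 ≡ 2 (mod 3)
Result: 1 + x + x^2 + 2x^4

f · g = 1 + x + x^2 + 2x^4


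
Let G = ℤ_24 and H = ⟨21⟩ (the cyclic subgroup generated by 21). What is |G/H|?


|⟨21⟩| = n / gcd(21, 24) = 24 / 3 = 8
H is normal (ℤ_24 is abelian).
|G/H| = |G| / |H| = 24 / 8 = 3

|G/H| = 3


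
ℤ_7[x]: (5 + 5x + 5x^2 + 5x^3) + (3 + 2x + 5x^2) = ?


Add coefficients mod 7:
x^0: 5 + 3 = 1 (mod 7)
x^1: 5 + 2 = 0 (mod 7)
x^2: 5 + 5 = 3 (mod 7)
x^3: 5 + 0 = 5 (mod 7)
Result: 1 + 3x^2 + 5x^3

f + g = 1 + 3x^2 + 5x^3


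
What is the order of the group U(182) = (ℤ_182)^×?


U(n) is the group of units mod n; |U(n)| = φ(n)
|U(182)| = φ(182) = 72

|U(182) = (ℤ_182)^×| = 72


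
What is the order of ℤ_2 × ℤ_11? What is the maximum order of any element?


|ℤ_2 × ℤ_11| = 2 × 11 = 22
Max element order = lcm(2,11) = 22
Cyclic? Yes (gcd=1)

|ℤ_2×ℤ_11| = 22, max element order = 22


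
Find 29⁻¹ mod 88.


Use the extended Euclidean algorithm to write 1 = 29·s + 88·t; then s mod 88 is the inverse.
Euclidean algorithm:
  29 = 0·88 + 29
  88 = 3·29 + 1
  29 = 29·1 + 0
gcd(29,88) = 1
Back-substitution gives: 29·(-3) + 88·(1) = 1
So 29⁻¹ ≡ -3 ≡ 85 (mod 88)
Check: 29 × 85 = 2465 ≡ 1 (mod 88) ✓

29⁻¹ ≡ 85 (mod 88)


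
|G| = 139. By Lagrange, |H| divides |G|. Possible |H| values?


Lagrange's theorem: |H| divides |G|
|G| = 139
Divisors of 139: 1, 139

Possible subgroup orders: {1, 139}


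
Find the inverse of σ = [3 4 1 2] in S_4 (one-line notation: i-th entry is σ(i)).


To find σ⁻¹, swap domain and range:
σ(1) = 3 → σ⁻¹(3) = 1
σ(2) = 4 → σ⁻¹(4) = 2
σ(3) = 1 → σ⁻¹(1) = 3
σ(4) = 2 → σ⁻¹(2) = 4

σ⁻¹ = [3 4 1 2]


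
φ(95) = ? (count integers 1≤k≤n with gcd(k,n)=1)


Factor n: 95 = 5 × 19
φ(n) = n · ∏(1 - 1/p) over distinct primes p | n
φ(95) = 95 · (1 - 1/5) · (1 - 1/19) = 72

φ(95) = 72


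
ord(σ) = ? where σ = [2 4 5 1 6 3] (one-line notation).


Cycle decomposition: (1 2 4) (3 5 6)
Cycle lengths: 3, 3
Order = lcm(3, 3) = 3

ord(σ) = 3


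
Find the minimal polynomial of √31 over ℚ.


√31 satisfies x² - 31 = 0, irreducible over ℚ since 31 is squarefree

Minimal polynomial: x² - 31


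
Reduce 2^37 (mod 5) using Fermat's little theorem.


Fermat's little theorem: if p is prime and gcd(a,p)=1, then a^(p-1) ≡ 1 (mod p)
p = 5 is prime, gcd(2,5) = 1
Reduce exponent: 37 mod 4 = 1
So 2^37 ≡ 2^1 (mod 5)
2^1 mod 5 = 2

2^37 ≡ 2 (mod 5)


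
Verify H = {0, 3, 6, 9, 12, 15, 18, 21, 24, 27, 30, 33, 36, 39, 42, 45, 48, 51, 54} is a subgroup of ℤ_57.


Subgroup test for H = {0, 3, 6, 9, 12, 15, 18, 21, 24, 27, 30, 33, 36, 39, 42, 45, 48, 51, 54} in (ℤ_57, +):
(1) 0 ∈ H? Yes
(2) Closure: for all a,b ∈ H, (a+b) mod 57 ∈ H? Yes
(3) Inverses: for all a ∈ H, -a mod 57 ∈ H? Yes

Yes, H is a subgroup of ℤ_57


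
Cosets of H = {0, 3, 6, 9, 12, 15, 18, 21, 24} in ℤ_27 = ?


H = {0, 3, 6, 9, 12, 15, 18, 21, 24}, |H| = 9
Number of cosets = |G|/|H| = 27/9 = 3
0 + H = {0, 3, 6, 9, 12, 15, 18, 21, 24}
1 + H = {1, 4, 7, 10, 13, 16, 19, 22, 25}
2 + H = {2, 5, 8, 11, 14, 17, 20, 23, 26}

Cosets: 0+H={0,3,6,9,12,15,18,21,24}; 1+H={1,4,7,10,13,16,19,22,25}; 2+H={2,5,8,11,14,17,20,23,26}


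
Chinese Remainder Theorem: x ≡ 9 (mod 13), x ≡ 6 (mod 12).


m₁ = 13, m₂ = 12, gcd = 1, so CRT applies. M = m₁·m₂ = 156
Let M₁ = M/m₁ = 12, M₂ = M/m₂ = 13
Find y₁ ≡ M₁⁻¹ (mod m₁): 12⁻¹ ≡ 12 (mod 13)
Find y₂ ≡ M₂⁻¹ (mod m₂): 13⁻¹ ≡ 1 (mod 12)
x = a₁·M₁·y₁ + a₂·M₂·y₂ = 9·12·12 + 6·13·1 = 1374
Reduce mod 156: x ≡ 126
Check: 126 mod 13 = 9 ✓, 126 mod 12 = 6 ✓

x ≡ 126 (mod 156)


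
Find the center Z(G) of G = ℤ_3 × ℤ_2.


Z(G) = {g ∈ G | gx = xg for all x ∈ G}
Direct product of abelian groups is abelian, so Z(G) = G

Z(ℤ_3 × ℤ_2) = ℤ_3 × ℤ_2


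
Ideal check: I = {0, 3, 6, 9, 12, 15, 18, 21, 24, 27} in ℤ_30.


Check ideal conditions for I = {0, 3, 6, 9, 12, 15, 18, 21, 24, 27} in ℤ_30:
(1) I is an additive subgroup? Yes
(2) For r ∈ ℤ_30 and a ∈ I: r·a ∈ I? Yes

Yes, I is an ideal of ℤ_30


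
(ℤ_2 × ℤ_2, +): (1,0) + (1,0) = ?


Operation: componentwise addition mod (2, 2)
(1,0) + (1,0) = ((a₁+b₁) mod 2, (a₂+b₂) mod 2) with a = (1,0), b = (1,0)

(1,0) + (1,0) = (0,0)


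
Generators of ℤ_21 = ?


g generates ℤ_n iff gcd(g,n) = 1
Prime factors of 21: 3, 7
Generators are g ∈ {1,...,20} not divisible by any of these primes.
Generators: {1, 2, 4, 5, 8, 10, 11, 13, 16, 17, 19, 20}
Number of generators = φ(21) = 12

Generators of ℤ_21 = {1, 2, 4, 5, 8, 10, 11, 13, 16, 17, 19, 20}


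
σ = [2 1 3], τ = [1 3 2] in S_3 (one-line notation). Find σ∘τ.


σ∘τ: apply τ first, then σ
1 →τ 1 →σ 2
2 →τ 3 →σ 3
3 →τ 2 →σ 1

σ∘τ = [2 3 1]


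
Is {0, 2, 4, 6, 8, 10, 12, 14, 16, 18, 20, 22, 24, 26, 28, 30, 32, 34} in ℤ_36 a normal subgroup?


H = {0, 2, 4, 6, 8, 10, 12, 14, 16, 18, 20, 22, 24, 26, 28, 30, 32, 34} in ℤ_36
ℤ_36 is abelian; every subgroup of an abelian group is normal

Yes, normal subgroup


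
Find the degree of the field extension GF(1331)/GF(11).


GF(1331) = GF(11^3), so the extension degree is 3

[GF(1331)/GF(11)] = 3


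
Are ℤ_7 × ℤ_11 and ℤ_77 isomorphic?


Comparing ℤ_7 × ℤ_11 and ℤ_77:
gcd(7,11) = 1, so ℤ_7 × ℤ_11 ≅ ℤ_77 (CRT)

Yes, ℤ_7 × ℤ_11 ≅ ℤ_77


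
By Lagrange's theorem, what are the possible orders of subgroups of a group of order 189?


Lagrange's theorem: |H| divides |G|
|G| = 189
Divisors of 189: 1, 3, 7, 9, 21, 27, 63, 189

Possible subgroup orders: {1, 3, 7, 9, 21, 27, 63, 189}


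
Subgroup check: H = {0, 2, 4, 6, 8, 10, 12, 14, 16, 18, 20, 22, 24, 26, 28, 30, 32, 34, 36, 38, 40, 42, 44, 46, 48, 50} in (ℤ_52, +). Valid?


Subgroup test for H = {0, 2, 4, 6, 8, 10, 12, 14, 16, 18, 20, 22, 24, 26, 28, 30, 32, 34, 36, 38, 40, 42, 44, 46, 48, 50} in (ℤ_52, +):
(1) 0 ∈ H? Yes
(2) Closure: for all a,b ∈ H, (a+b) mod 52 ∈ H? Yes
(3) Inverses: for all a ∈ H, -a mod 52 ∈ H? Yes

Yes, H is a subgroup of ℤ_52


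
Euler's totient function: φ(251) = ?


Factor n: 251 = 251
φ(n) = n · ∏(1 - 1/p) over distinct primes p | n
φ(251) = 251 · (1 - 1/251) = 250

φ(251) = 250


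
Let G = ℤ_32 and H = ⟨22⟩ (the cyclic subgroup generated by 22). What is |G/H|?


|⟨22⟩| = n / gcd(22, 32) = 32 / 2 = 16
H is normal (ℤ_32 is abelian).
|G/H| = |G| / |H| = 32 / 16 = 2

|G/H| = 2


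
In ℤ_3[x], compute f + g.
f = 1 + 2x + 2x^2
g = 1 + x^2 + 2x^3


Add coefficients mod 3:
x^0: 1 + 1 = 2 (mod 3)
x^1: 2 + 0 = 2 (mod 3)
x^2: 2 + 1 = 0 (mod 3)
x^3: 0 + 2 = 2 (mod 3)
Result: 2 + 2x + 2x^3

f + g = 2 + 2x + 2x^3


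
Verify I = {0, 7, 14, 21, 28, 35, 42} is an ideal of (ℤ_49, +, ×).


Check ideal conditions for I = {0, 7, 14, 21, 28, 35, 42} in ℤ_49:
(1) I is an additive subgroup? Yes
(2) For r ∈ ℤ_49 and a ∈ I: r·a ∈ I? Yes

Yes, I is an ideal of ℤ_49


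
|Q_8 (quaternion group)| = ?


Q_8 = {±1, ±i, ±j, ±k}
|Q_8| = 8

|Q_8 (quaternion group)| = 8


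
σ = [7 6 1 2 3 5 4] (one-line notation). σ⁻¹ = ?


To find σ⁻¹, swap domain and range:
σ(1) = 7 → σ⁻¹(7) = 1
σ(2) = 6 → σ⁻¹(6) = 2
σ(3) = 1 → σ⁻¹(1) = 3
σ(4) = 2 → σ⁻¹(2) = 4
σ(5) = 3 → σ⁻¹(3) = 5
σ(6) = 5 → σ⁻¹(5) = 6
σ(7) = 4 → σ⁻¹(4) = 7

σ⁻¹ = [3 4 5 7 6 2 1]


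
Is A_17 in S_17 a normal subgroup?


H = A_17 in S_17
A_17 has index 2 in S_17, and every subgroup of index 2 is normal

Yes, normal subgroup


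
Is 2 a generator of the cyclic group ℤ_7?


g generates ℤ_n iff gcd(g, n) = 1
gcd(2, 7) = 1
Since gcd = 1, 2 is a generator.

Yes, 2 generates ℤ_7


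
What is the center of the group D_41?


Z(G) = {g ∈ G | gx = xg for all x ∈ G}
For odd n, Z(D_n) = {e}: no nontrivial rotation commutes with all reflections

Z(D_41) = {e}


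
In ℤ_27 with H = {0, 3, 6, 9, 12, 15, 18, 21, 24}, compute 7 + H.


7 + H = {7 + h (mod 27) : h ∈ H}
7+0=7, 7+3=10, 7+6=13, 7+9=16, 7+12=19, 7+15=22, 7+18=25, 7+21=1, 7+24=4
7 + H = {1, 4, 7, 10, 13, 16, 19, 22, 25} = 1 + H

7 + H = {1, 4, 7, 10, 13, 16, 19, 22, 25}


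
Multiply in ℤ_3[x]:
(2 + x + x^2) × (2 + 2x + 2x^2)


Expand and collect like terms; reduce coefficients mod 3:
x^0: 2·2 = 4 ≡ 1 (mod 3)
x^1: 2·2 + 1·2 = 6 ≡ 0 (mod 3)
x^2: 2·2 + 1·2 + 1·2 = 8 ≡ 2 (mod 3)
x^3: 1·2 + 1·2 = 4 ≡ 1 (mod 3)
x^4: 1·2 = 2 ≡ 2 (mod 3)
Result: 1 + 2x^2 + x^3 + 2x^4

f · g = 1 + 2x^2 + x^3 + 2x^4


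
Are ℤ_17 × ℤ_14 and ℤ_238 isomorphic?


Comparing ℤ_17 × ℤ_14 and ℤ_238:
gcd(17,14) = 1, so ℤ_17 × ℤ_14 ≅ ℤ_238 (CRT)

Yes, ℤ_17 × ℤ_14 ≅ ℤ_238


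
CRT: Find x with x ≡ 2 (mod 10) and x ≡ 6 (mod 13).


m₁ = 10, m₂ = 13, gcd = 1, so CRT applies. M = m₁·m₂ = 130
Let M₁ = M/m₁ = 13, M₂ = M/m₂ = 10
Find y₁ ≡ M₁⁻¹ (mod m₁): 13⁻¹ ≡ 7 (mod 10)
Find y₂ ≡ M₂⁻¹ (mod m₂): 10⁻¹ ≡ 4 (mod 13)
x = a₁·M₁·y₁ + a₂·M₂·y₂ = 2·13·7 + 6·10·4 = 422
Reduce mod 130: x ≡ 32
Check: 32 mod 10 = 2 ✓, 32 mod 13 = 6 ✓

x ≡ 32 (mod 130)


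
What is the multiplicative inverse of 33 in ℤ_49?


Use the extended Euclidean algorithm to write 1 = 33·s + 49·t; then s mod 49 is the inverse.
Euclidean algorithm:
  33 = 0·49 + 33
  49 = 1·33 + 16
  33 = 2·16 + 1
  16 = 16·1 + 0
gcd(33,49) = 1
Back-substitution gives: 33·(3) + 49·(-2) = 1
So 33⁻¹ ≡ 3 ≡ 3 (mod 49)
Check: 33 × 3 = 99 ≡ 1 (mod 49) ✓

33⁻¹ ≡ 3 (mod 49)


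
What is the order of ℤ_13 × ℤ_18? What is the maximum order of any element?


|ℤ_13 × ℤ_18| = 13 × 18 = 234
Max element order = lcm(13,18) = 234
Cyclic? Yes (gcd=1)

|ℤ_13×ℤ_18| = 234, max element order = 234


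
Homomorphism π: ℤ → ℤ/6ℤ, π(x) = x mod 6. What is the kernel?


Kernel = preimage of identity
ker(π) = multiples of 6 = 6ℤ

ker(π) = 6ℤ


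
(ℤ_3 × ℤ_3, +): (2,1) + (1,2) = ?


Operation: componentwise addition mod (3, 3)
(2,1) + (1,2) = ((a₁+b₁) mod 3, (a₂+b₂) mod 3) with a = (2,1), b = (1,2)

(2,1) + (1,2) = (0,0)


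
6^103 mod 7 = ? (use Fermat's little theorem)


Fermat's little theorem: if p is prime and gcd(a,p)=1, then a^(p-1) ≡ 1 (mod p)
p = 7 is prime, gcd(6,7) = 1
Reduce exponent: 103 mod 6 = 1
So 6^103 ≡ 6^1 (mod 7)
6^1 mod 7 = 6

6^103 ≡ 6 (mod 7)


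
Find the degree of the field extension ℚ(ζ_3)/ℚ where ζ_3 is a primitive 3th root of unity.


[ℚ(ζ_n):ℚ] = deg Φ_n(x) = φ(n). Here φ(3) = 2

[ℚ(ζ_3)/ℚ where ζ_3 is a primitive 3th root of unity] = 2


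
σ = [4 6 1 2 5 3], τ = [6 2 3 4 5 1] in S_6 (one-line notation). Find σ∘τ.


σ∘τ: apply τ first, then σ
1 →τ 6 →σ 3
2 →τ 2 →σ 6
3 →τ 3 →σ 1
4 →τ 4 →σ 2
5 →τ 5 →σ 5
6 →τ 1 →σ 4

σ∘τ = [3 6 1 2 5 4]


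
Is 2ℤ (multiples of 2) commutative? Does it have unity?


2ℤ is a commutative ring under +,× but has no multiplicative identity (1 ∉ 2ℤ); it has no zero divisors, but without unity it is not an integral domain
Commutative: Yes
Integral domain: No
Has unity: No

2ℤ (multiples of 2): Commutative=Yes, Unity=No


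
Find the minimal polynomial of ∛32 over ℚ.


∛32 satisfies x³ - 32 = 0, irreducible over ℚ (no rational root; 32 is not a perfect cube)

Minimal polynomial: x³ - 32


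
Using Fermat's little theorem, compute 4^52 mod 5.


Fermat's little theorem: if p is prime and gcd(a,p)=1, then a^(p-1) ≡ 1 (mod p)
p = 5 is prime, gcd(4,5) = 1
Reduce exponent: 52 mod 4 = 0
So 4^52 ≡ 4^0 (mod 5)
4^0 = 1

4^52 ≡ 1 (mod 5)


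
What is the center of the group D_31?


Z(G) = {g ∈ G | gx = xg for all x ∈ G}
For odd n, Z(D_n) = {e}: no nontrivial rotation commutes with all reflections

Z(D_31) = {e}


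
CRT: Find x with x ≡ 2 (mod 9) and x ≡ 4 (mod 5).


m₁ = 9, m₂ = 5, gcd = 1, so CRT applies. M = m₁·m₂ = 45
Let M₁ = M/m₁ = 5, M₂ = M/m₂ = 9
Find y₁ ≡ M₁⁻¹ (mod m₁): 5⁻¹ ≡ 2 (mod 9)
Find y₂ ≡ M₂⁻¹ (mod m₂): 9⁻¹ ≡ 4 (mod 5)
x = a₁·M₁·y₁ + a₂·M₂·y₂ = 2·5·2 + 4·9·4 = 164
Reduce mod 45: x ≡ 29
Check: 29 mod 9 = 2 ✓, 29 mod 5 = 4 ✓

x ≡ 29 (mod 45)


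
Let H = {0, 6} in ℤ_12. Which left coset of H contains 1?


1 + H = {1 + h (mod 12) : h ∈ H}
1+0=1, 1+6=7

1 + H = {1, 7}


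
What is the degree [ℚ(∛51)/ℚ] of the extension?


∛51 has minimal polynomial x³ - 51 (irreducible over ℚ since 51 is not a perfect cube)

[ℚ(∛51)/ℚ] = 3


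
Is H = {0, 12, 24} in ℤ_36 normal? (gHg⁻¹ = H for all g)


H = {0, 12, 24} in ℤ_36
ℤ_36 is abelian; every subgroup of an abelian group is normal

Yes, normal subgroup


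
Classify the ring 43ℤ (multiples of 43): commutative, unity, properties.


43ℤ is a commutative ring under +,× but has no multiplicative identity (1 ∉ 43ℤ); it has no zero divisors, but without unity it is not an integral domain
Commutative: Yes
Integral domain: No
Has unity: No

43ℤ (multiples of 43): Commutative=Yes, Unity=No


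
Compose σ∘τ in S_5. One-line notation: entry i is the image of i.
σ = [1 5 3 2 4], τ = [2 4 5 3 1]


σ∘τ: apply τ first, then σ
1 →τ 2 →σ 5
2 →τ 4 →σ 2
3 →τ 5 →σ 4
4 →τ 3 →σ 3
5 →τ 1 →σ 1

σ∘τ = [5 2 4 3 1]


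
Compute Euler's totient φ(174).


Factor n: 174 = 2 × 3 × 29
φ(n) = n · ∏(1 - 1/p) over distinct primes p | n
φ(174) = 174 · (1 - 1/2) · (1 - 1/3) · (1 - 1/29) = 56

φ(174) = 56


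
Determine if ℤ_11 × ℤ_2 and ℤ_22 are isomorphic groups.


Comparing ℤ_11 × ℤ_2 and ℤ_22:
gcd(11,2) = 1, so ℤ_11 × ℤ_2 ≅ ℤ_22 (CRT)

Yes, ℤ_11 × ℤ_2 ≅ ℤ_22


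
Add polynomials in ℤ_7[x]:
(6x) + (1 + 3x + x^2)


Add coefficients mod 7:
x^0: 0 + 1 = 1 (mod 7)
x^1: 6 + 3 = 2 (mod 7)
x^2: 0 + 1 = 1 (mod 7)
Result: 1 + 2x + x^2

f + g = 1 + 2x + x^2


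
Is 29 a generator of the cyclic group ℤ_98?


g generates ℤ_n iff gcd(g, n) = 1
gcd(29, 98) = 1
Since gcd = 1, 29 is a generator.

Yes, 29 generates ℤ_98


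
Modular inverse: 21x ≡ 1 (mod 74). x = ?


Use the extended Euclidean algorithm to write 1 = 21·s + 74·t; then s mod 74 is the inverse.
Euclidean algorithm:
  21 = 0·74 + 21
  74 = 3·21 + 11
  21 = 1·11 + 10
  11 = 1·10 + 1
  10 = 10·1 + 0
gcd(21,74) = 1
Back-substitution gives: 21·(-7) + 74·(2) = 1
So 21⁻¹ ≡ -7 ≡ 67 (mod 74)
Check: 21 × 67 = 1407 ≡ 1 (mod 74) ✓

21⁻¹ ≡ 67 (mod 74)


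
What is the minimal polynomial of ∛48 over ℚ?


∛48 satisfies x³ - 48 = 0, irreducible over ℚ (no rational root; 48 is not a perfect cube)

Minimal polynomial: x³ - 48


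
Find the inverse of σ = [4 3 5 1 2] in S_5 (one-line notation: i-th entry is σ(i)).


To find σ⁻¹, swap domain and range:
σ(1) = 4 → σ⁻¹(4) = 1
σ(2) = 3 → σ⁻¹(3) = 2
σ(3) = 5 → σ⁻¹(5) = 3
σ(4) = 1 → σ⁻¹(1) = 4
σ(5) = 2 → σ⁻¹(2) = 5

σ⁻¹ = [4 5 2 1 3]


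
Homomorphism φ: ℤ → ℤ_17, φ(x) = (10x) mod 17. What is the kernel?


Kernel = preimage of identity
ker(φ) = {x ∈ ℤ : 10x ≡ 0 (mod 17)}. gcd(10,17) = 1, so 10x ≡ 0 (mod 17) ⟺ x ≡ 0 (mod 17/1 = 17). Hence ker(φ) = 17ℤ

ker(φ) = 17ℤ


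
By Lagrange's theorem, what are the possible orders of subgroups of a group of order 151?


Lagrange's theorem: |H| divides |G|
|G| = 151
Divisors of 151: 1, 151

Possible subgroup orders: {1, 151}


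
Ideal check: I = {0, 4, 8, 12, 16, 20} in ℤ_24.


Check ideal conditions for I = {0, 4, 8, 12, 16, 20} in ℤ_24:
(1) I is an additive subgroup? Yes
(2) For r ∈ ℤ_24 and a ∈ I: r·a ∈ I? Yes

Yes, I is an ideal of ℤ_24


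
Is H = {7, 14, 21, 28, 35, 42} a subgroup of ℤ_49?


Subgroup test for H = {7, 14, 21, 28, 35, 42} in (ℤ_49, +):
(1) 0 ∈ H? No
(2) Closure: for all a,b ∈ H, (a+b) mod 49 ∈ H? No  [counterexample: 7 + 42 = 0 ∉ H]
(3) Inverses: for all a ∈ H, -a mod 49 ∈ H? Yes

No, H is not a subgroup of ℤ_49


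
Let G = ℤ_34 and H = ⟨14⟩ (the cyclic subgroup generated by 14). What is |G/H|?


|⟨14⟩| = n / gcd(14, 34) = 34 / 2 = 17
H is normal (ℤ_34 is abelian).
|G/H| = |G| / |H| = 34 / 17 = 2

|G/H| = 2


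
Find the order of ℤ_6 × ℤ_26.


|A × B| = |A| · |B|
|ℤ_6 × ℤ_26| = 6 × 26 = 156

|ℤ_6 × ℤ_26| = 156


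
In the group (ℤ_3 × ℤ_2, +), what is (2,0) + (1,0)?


Operation: componentwise addition mod (3, 2)
(2,0) + (1,0) = ((a₁+b₁) mod 3, (a₂+b₂) mod 2) with a = (2,0), b = (1,0)

(2,0) + (1,0) = (0,0)


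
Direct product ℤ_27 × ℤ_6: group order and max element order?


|ℤ_27 × ℤ_6| = 27 × 6 = 162
Max element order = lcm(27,6) = 54
Cyclic? No (gcd=3)

|ℤ_27×ℤ_6| = 162, max element order = 54


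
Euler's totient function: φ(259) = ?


Factor n: 259 = 7 × 37
φ(n) = n · ∏(1 - 1/p) over distinct primes p | n
φ(259) = 259 · (1 - 1/7) · (1 - 1/37) = 216

φ(259) = 216


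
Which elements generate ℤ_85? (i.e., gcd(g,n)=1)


g generates ℤ_n iff gcd(g,n) = 1
Prime factors of 85: 5, 17
Generators are g ∈ {1,...,84} not divisible by any of these primes.
Generators: {1, 2, 3, 4, 6, 7, 8, 9, 11, 12, 13, 14, 16, 18, 19, 21, 22, 23, 24, 26, 27, 28, 29, 31, 32, 33, 36, 37, 38, 39, 41, 42, 43, 44, 46, 47, 48, 49, 52, 53, 54, 56, 57, 58, 59, 61, 62, 63, 64, 66, 67, 69, 71, 72, 73, 74, 76, 77, 78, 79, 81, 82, 83, 84}
Number of generators = φ(85) = 64

Generators of ℤ_85 = {1, 2, 3, 4, 6, 7, 8, 9, 11, 12, 13, 14, 16, 18, 19, 21, 22, 23, 24, 26, 27, 28, 29, 31, 32, 33, 36, 37, 38, 39, 41, 42, 43, 44, 46, 47, 48, 49, 52, 53, 54, 56, 57, 58, 59, 61, 62, 63, 64, 66, 67, 69, 71, 72, 73, 74, 76, 77, 78, 79, 81, 82, 83, 84}


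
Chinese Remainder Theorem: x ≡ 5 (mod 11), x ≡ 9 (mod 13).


m₁ = 11, m₂ = 13, gcd = 1, so CRT applies. M = m₁·m₂ = 143
Let M₁ = M/m₁ = 13, M₂ = M/m₂ = 11
Find y₁ ≡ M₁⁻¹ (mod m₁): 13⁻¹ ≡ 6 (mod 11)
Find y₂ ≡ M₂⁻¹ (mod m₂): 11⁻¹ ≡ 6 (mod 13)
x = a₁·M₁·y₁ + a₂·M₂·y₂ = 5·13·6 + 9·11·6 = 984
Reduce mod 143: x ≡ 126
Check: 126 mod 11 = 5 ✓, 126 mod 13 = 9 ✓

x ≡ 126 (mod 143)


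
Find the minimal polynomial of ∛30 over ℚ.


∛30 satisfies x³ - 30 = 0, irreducible over ℚ (no rational root; 30 is not a perfect cube)

Minimal polynomial: x³ - 30


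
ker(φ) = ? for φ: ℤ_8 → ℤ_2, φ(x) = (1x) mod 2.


Kernel = preimage of identity
ker(φ) = {x ∈ ℤ_8 : 1x ≡ 0 (mod 2)}. Since 2 | 8, φ is well-defined. The kernel is the cyclic subgroup ⟨2⟩ of ℤ_8 (order 4), i.e. {0, 2, 4, 6}

ker(φ) = {0, 2, 4, 6}


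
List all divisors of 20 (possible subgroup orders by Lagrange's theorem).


Lagrange's theorem: |H| divides |G|
|G| = 20
Divisors of 20: 1, 2, 4, 5, 10, 20

Possible subgroup orders: {1, 2, 4, 5, 10, 20}


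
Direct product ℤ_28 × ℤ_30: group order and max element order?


|ℤ_28 × ℤ_30| = 28 × 30 = 840
Max element order = lcm(28,30) = 420
Cyclic? No (gcd=2)

|ℤ_28×ℤ_30| = 840, max element order = 420


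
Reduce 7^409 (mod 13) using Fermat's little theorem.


Fermat's little theorem: if p is prime and gcd(a,p)=1, then a^(p-1) ≡ 1 (mod p)
p = 13 is prime, gcd(7,13) = 1
Reduce exponent: 409 mod 12 = 1
So 7^409 ≡ 7^1 (mod 13)
7^1 mod 13 = 7

7^409 ≡ 7 (mod 13)


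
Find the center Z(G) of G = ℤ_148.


Z(G) = {g ∈ G | gx = xg for all x ∈ G}
ℤ_148 is abelian, so Z(G) = G

Z(ℤ_148) = ℤ_148


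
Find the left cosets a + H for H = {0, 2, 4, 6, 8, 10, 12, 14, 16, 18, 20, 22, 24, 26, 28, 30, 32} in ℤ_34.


H = {0, 2, 4, 6, 8, 10, 12, 14, 16, 18, 20, 22, 24, 26, 28, 30, 32}, |H| = 17
Number of cosets = |G|/|H| = 34/17 = 2
0 + H = {0, 2, 4, 6, 8, 10, 12, 14, 16, 18, 20, 22, 24, 26, 28, 30, 32}
1 + H = {1, 3, 5, 7, 9, 11, 13, 15, 17, 19, 21, 23, 25, 27, 29, 31, 33}

Cosets: 0+H={0,2,4,6,8,10,12,14,16,18,20,22,24,26,28,30,32}; 1+H={1,3,5,7,9,11,13,15,17,19,21,23,25,27,29,31,33}


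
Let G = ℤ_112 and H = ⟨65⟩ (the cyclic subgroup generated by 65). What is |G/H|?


|⟨65⟩| = n / gcd(65, 112) = 112 / 1 = 112
H is normal (ℤ_112 is abelian).
|G/H| = |G| / |H| = 112 / 112 = 1

|G/H| = 1


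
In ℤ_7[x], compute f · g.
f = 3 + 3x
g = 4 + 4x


Expand and collect like terms; reduce coefficients mod 7:
x^0: 3·4 = 12 ≡ 5 (mod 7)
x^1: 3·4 + 3·4 = 24 ≡ 3 (mod 7)
x^2: 3·4 = 12 ≡ 5 (mod 7)
Result: 5 + 3x + 5x^2

f · g = 5 + 3x + 5x^2


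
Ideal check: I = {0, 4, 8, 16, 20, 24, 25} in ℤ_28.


Check ideal conditions for I = {0, 4, 8, 16, 20, 24, 25} in ℤ_28:
(1) I is an additive subgroup? No
(2) For r ∈ ℤ_28 and a ∈ I: r·a ∈ I? No  [counterexample: r=2, a=20, r·a mod 28 = 12 ∉ I]

No, I is not an ideal of ℤ_28


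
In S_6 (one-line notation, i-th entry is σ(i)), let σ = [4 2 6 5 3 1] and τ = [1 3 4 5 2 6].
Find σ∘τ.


σ∘τ: apply τ first, then σ
1 →τ 1 →σ 4
2 →τ 3 →σ 6
3 →τ 4 →σ 5
4 →τ 5 →σ 3
5 →τ 2 →σ 2
6 →τ 6 →σ 1

σ∘τ = [4 6 5 3 2 1]


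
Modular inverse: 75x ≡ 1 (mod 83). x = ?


Use the extended Euclidean algorithm to write 1 = 75·s + 83·t; then s mod 83 is the inverse.
Euclidean algorithm:
  75 = 0·83 + 75
  83 = 1·75 + 8
  75 = 9·8 + 3
  8 = 2·3 + 2
  3 = 1·2 + 1
  2 = 2·1 + 0
gcd(75,83) = 1
Back-substitution gives: 75·(31) + 83·(-28) = 1
So 75⁻¹ ≡ 31 ≡ 31 (mod 83)
Check: 75 × 31 = 2325 ≡ 1 (mod 83) ✓

75⁻¹ ≡ 31 (mod 83)


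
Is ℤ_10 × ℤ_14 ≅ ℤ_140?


Comparing ℤ_10 × ℤ_14 and ℤ_140:
gcd(10,14) = 2 ≠ 1. Max element order in ℤ_10×ℤ_14 is lcm(10,14) = 70 < 140, so it has no element of order 140

No, ℤ_10 × ℤ_14 ≇ ℤ_140


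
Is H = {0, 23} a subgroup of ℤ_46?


Subgroup test for H = {0, 23} in (ℤ_46, +):
(1) 0 ∈ H? Yes
(2) Closure: for all a,b ∈ H, (a+b) mod 46 ∈ H? Yes
(3) Inverses: for all a ∈ H, -a mod 46 ∈ H? Yes

Yes, H is a subgroup of ℤ_46


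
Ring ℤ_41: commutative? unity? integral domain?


ℤ_41 is a commutative ring with unity 1; 41 is prime, so ℤ_41 is a field (hence an integral domain)
Commutative: Yes
Integral domain: Yes
Has unity: Yes

ℤ_41: Commutative=Yes, Unity=Yes


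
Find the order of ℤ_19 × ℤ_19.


|A × B| = |A| · |B|
|ℤ_19 × ℤ_19| = 19 × 19 = 361

|ℤ_19 × ℤ_19| = 361


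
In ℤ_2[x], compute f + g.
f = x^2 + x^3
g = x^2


Add coefficients mod 2:
x^0: 0 + 0 = 0 (mod 2)
x^1: 0 + 0 = 0 (mod 2)
x^2: 1 + 1 = 0 (mod 2)
x^3: 1 + 0 = 1 (mod 2)
Result: x^3

f + g = x^3


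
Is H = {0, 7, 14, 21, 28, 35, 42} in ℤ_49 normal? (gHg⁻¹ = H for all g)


H = {0, 7, 14, 21, 28, 35, 42} in ℤ_49
ℤ_49 is abelian; every subgroup of an abelian group is normal

Yes, normal subgroup


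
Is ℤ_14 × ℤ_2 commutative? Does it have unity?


Direct product ring; commutative with unity (1,1); but (1,0)·(0,1) = (0,0) gives zero divisors, so not an integral domain
Commutative: Yes
Integral domain: No
Has unity: Yes

ℤ_14 × ℤ_2: Commutative=Yes, Unity=Yes
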